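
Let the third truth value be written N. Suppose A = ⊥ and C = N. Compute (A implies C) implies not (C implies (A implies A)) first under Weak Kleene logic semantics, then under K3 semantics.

N; ⊥

In Weak Kleene logic: A implies C = ⊥ implies N = N
A implies A = ⊥ implies ⊥ = ⊤
C implies (A implies A) = N implies ⊤ = N
not (C implies (A implies A)) = not N = N
(A implies C) implies not (C implies (A implies A)) = N implies N = N
In K3: A implies C = ⊥ implies N = ⊤  [not ⊥ or N]
A implies A = ⊥ implies ⊥ = ⊤
C implies (A implies A) = N implies ⊤ = ⊤
not (C implies (A implies A)) = not ⊤ = ⊥
(A implies C) implies not (C implies (A implies A)) = ⊤ implies ⊥ = ⊥
They differ because Weak Kleene logic and K3 treat N differently under the binary connectives.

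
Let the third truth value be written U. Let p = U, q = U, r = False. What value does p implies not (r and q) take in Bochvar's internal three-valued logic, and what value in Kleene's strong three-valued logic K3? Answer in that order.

U; True

In Bochvar's internal three-valued logic: r and q = False and U = U
not (r and q) = not U = U
p implies not (r and q) = U implies U = U
In Kleene's strong three-valued logic K3: r and q = False and U = False
not (r and q) = not False = True
p implies not (r and q) = U implies True = True  [not U or True]
They differ because Bochvar's internal three-valued logic and Kleene's strong three-valued logic K3 treat U differently under the binary connectives.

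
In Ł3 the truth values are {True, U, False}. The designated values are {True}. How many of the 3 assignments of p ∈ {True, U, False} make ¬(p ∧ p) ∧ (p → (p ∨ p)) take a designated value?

p=True: False ·
p=U: U ·
p=False: True ✓

1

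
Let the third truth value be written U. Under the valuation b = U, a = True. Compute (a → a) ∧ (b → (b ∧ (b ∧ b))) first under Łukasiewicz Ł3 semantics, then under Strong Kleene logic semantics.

True; U

In Łukasiewicz Ł3: a → a = True → True = True
b ∧ b = U ∧ U = U
b ∧ (b ∧ b) = U ∧ U = U
b → (b ∧ (b ∧ b)) = U → U = True
(a → a) ∧ (b → (b ∧ (b ∧ b))) = True ∧ True = True
In Strong Kleene logic: a → a = True → True = True
b ∧ b = U ∧ U = U
b ∧ (b ∧ b) = U ∧ U = U
b → (b ∧ (b ∧ b)) = U → U = U  [¬U ∨ U]
(a → a) ∧ (b → (b ∧ (b ∧ b))) = True ∧ U = U
They differ because Łukasiewicz Ł3 and Strong Kleene logic treat U differently under implication.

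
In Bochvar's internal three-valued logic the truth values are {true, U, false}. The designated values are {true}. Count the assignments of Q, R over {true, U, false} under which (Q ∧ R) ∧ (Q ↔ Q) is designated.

Designated under: (Q=true, R=true).

1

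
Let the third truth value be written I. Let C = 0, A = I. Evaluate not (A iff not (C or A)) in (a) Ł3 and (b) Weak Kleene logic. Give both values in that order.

In Ł3: C or A = 0 or I = I
not (C or A) = not I = I
A iff not (C or A) = I iff I = 1  [1 − |½−½|]
not (A iff not (C or A)) = not 1 = 0
In Weak Kleene logic: C or A = 0 or I = I
not (C or A) = not I = I
A iff not (C or A) = I iff I = I
not (A iff not (C or A)) = not I = I
They differ because Ł3 and Weak Kleene logic treat I differently under the binary connectives.

0; I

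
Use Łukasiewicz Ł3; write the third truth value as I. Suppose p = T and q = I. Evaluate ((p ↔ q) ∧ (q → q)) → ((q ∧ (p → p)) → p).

p ↔ q = T ↔ I = I  [1 − |1−½|]
q → q = I → I = T
(p ↔ q) ∧ (q → q) = I ∧ T = I
p → p = T → T = T
q ∧ (p → p) = I ∧ T = I
(q ∧ (p → p)) → p = I → T = T
((p ↔ q) ∧ (q → q)) → ((q ∧ (p → p)) → p) = I → T = T

T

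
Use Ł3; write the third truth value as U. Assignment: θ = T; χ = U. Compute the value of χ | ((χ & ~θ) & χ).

~θ = ~T = F
χ & ~θ = U & F = F
(χ & ~θ) & χ = F & U = F
χ | ((χ & ~θ) & χ) = U | F = U

U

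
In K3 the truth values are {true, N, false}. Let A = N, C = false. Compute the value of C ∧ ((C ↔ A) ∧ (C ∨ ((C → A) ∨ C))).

C ↔ A = false ↔ N = N
C → A = false → N = true  [¬false ∨ N]
(C → A) ∨ C = true ∨ false = true
C ∨ ((C → A) ∨ C) = false ∨ true = true
(C ↔ A) ∧ (C ∨ ((C → A) ∨ C)) = N ∧ true = N
C ∧ ((C ↔ A) ∧ (C ∨ ((C → A) ∨ C))) = false ∧ N = false

false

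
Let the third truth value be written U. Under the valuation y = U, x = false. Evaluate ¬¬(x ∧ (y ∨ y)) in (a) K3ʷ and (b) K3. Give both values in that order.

U; false

In K3ʷ: y ∨ y = U ∨ U = U
x ∧ (y ∨ y) = false ∧ U = U
¬(x ∧ (y ∨ y)) = ¬U = U
¬¬(x ∧ (y ∨ y)) = ¬U = U
In K3: y ∨ y = U ∨ U = U
x ∧ (y ∨ y) = false ∧ U = false
¬(x ∧ (y ∨ y)) = ¬false = true
¬¬(x ∧ (y ∨ y)) = ¬true = false
They differ because K3ʷ and K3 treat U differently under the binary connectives.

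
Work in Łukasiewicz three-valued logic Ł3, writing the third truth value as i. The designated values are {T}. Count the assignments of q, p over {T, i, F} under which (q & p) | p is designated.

3

Designated under: (q=T, p=T); (q=i, p=T); (q=F, p=T).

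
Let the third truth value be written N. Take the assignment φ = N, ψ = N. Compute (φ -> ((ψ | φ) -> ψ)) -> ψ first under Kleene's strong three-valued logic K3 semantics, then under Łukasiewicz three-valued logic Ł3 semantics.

In Kleene's strong three-valued logic K3: ψ | φ = N | N = N
(ψ | φ) -> ψ = N -> N = N  [~N | N]
φ -> ((ψ | φ) -> ψ) = N -> N = N
(φ -> ((ψ | φ) -> ψ)) -> ψ = N -> N = N
In Łukasiewicz three-valued logic Ł3: ψ | φ = N | N = N
(ψ | φ) -> ψ = N -> N = True  [min(1, 1−½+½)]
φ -> ((ψ | φ) -> ψ) = N -> True = True
(φ -> ((ψ | φ) -> ψ)) -> ψ = True -> N = N

N; N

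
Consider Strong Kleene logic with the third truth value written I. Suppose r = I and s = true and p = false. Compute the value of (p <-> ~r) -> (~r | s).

true

~r = ~I = I
p <-> ~r = false <-> I = I
~r = ~I = I
~r | s = I | true = true
(p <-> ~r) -> (~r | s) = I -> true = true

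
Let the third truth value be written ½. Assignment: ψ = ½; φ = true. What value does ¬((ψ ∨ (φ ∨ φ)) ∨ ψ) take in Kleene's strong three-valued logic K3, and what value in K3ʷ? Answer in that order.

false; ½

In Kleene's strong three-valued logic K3: φ ∨ φ = true ∨ true = true
ψ ∨ (φ ∨ φ) = ½ ∨ true = true
(ψ ∨ (φ ∨ φ)) ∨ ψ = true ∨ ½ = true
¬((ψ ∨ (φ ∨ φ)) ∨ ψ) = ¬true = false
In K3ʷ: φ ∨ φ = true ∨ true = true
ψ ∨ (φ ∨ φ) = ½ ∨ true = ½
(ψ ∨ (φ ∨ φ)) ∨ ψ = ½ ∨ ½ = ½
¬((ψ ∨ (φ ∨ φ)) ∨ ψ) = ¬½ = ½
They differ because Kleene's strong three-valued logic K3 and K3ʷ treat ½ differently under the binary connectives.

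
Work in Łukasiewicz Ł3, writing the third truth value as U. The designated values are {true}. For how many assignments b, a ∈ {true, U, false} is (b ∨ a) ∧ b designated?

3

Designated under: (b=true, a=true); (b=true, a=U); (b=true, a=false).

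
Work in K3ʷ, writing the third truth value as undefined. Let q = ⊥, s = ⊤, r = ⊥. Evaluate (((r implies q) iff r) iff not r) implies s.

⊤

r implies q = ⊥ implies ⊥ = ⊤
(r implies q) iff r = ⊤ iff ⊥ = ⊥
not r = not ⊥ = ⊤
((r implies q) iff r) iff not r = ⊥ iff ⊤ = ⊥
(((r implies q) iff r) iff not r) implies s = ⊥ implies ⊤ = ⊤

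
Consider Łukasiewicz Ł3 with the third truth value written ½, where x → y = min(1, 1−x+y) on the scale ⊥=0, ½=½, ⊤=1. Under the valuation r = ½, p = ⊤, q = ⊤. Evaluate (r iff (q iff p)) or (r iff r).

⊤

q iff p = ⊤ iff ⊤ = ⊤
r iff (q iff p) = ½ iff ⊤ = ½
r iff r = ½ iff ½ = ⊤
(r iff (q iff p)) or (r iff r) = ½ or ⊤ = ⊤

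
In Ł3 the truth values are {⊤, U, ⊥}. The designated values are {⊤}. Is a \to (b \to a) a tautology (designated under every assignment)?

Yes

Every assignment of a, b over {⊤, U, ⊥} gives a value in {⊤}.
In particular, with a=U, b=U: a \to (b \to a) = ⊤.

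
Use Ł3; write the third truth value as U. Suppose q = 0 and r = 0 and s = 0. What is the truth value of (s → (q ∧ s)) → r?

q ∧ s = 0 ∧ 0 = 0
s → (q ∧ s) = 0 → 0 = 1
(s → (q ∧ s)) → r = 1 → 0 = 0

0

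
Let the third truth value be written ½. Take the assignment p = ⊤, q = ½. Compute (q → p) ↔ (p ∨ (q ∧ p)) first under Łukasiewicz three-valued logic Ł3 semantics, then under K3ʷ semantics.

⊤; ½

In Łukasiewicz three-valued logic Ł3: q → p = ½ → ⊤ = ⊤
q ∧ p = ½ ∧ ⊤ = ½
p ∨ (q ∧ p) = ⊤ ∨ ½ = ⊤
(q → p) ↔ (p ∨ (q ∧ p)) = ⊤ ↔ ⊤ = ⊤
In K3ʷ: q → p = ½ → ⊤ = ½  [any arg is the third value ⇒ result is the third value]
q ∧ p = ½ ∧ ⊤ = ½
p ∨ (q ∧ p) = ⊤ ∨ ½ = ½
(q → p) ↔ (p ∨ (q ∧ p)) = ½ ↔ ½ = ½
They differ because Łukasiewicz three-valued logic Ł3 and K3ʷ treat ½ differently under the binary connectives.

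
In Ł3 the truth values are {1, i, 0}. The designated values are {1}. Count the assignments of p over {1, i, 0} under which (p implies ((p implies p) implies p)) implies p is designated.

p=1: 1 ✓
p=i: i ·
p=0: 0 ·

1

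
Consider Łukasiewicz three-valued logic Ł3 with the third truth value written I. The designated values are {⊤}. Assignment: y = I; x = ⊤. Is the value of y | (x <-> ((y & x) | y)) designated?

y & x = I & ⊤ = I
(y & x) | y = I | I = I
x <-> ((y & x) | y) = ⊤ <-> I = I  [1 − |1−½|]
y | (x <-> ((y & x) | y)) = I | I = I
I ∉ {⊤}.

No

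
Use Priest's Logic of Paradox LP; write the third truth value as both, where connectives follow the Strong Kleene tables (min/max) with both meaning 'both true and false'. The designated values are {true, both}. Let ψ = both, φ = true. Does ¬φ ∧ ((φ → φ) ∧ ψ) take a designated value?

¬φ = ¬true = false
φ → φ = true → true = true
(φ → φ) ∧ ψ = true ∧ both = both
¬φ ∧ ((φ → φ) ∧ ψ) = false ∧ both = false
false ∉ {true, both}.

No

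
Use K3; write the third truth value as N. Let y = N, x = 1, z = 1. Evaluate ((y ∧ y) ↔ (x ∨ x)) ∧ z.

y ∧ y = N ∧ N = N
x ∨ x = 1 ∨ 1 = 1
(y ∧ y) ↔ (x ∨ x) = N ↔ 1 = N
((y ∧ y) ↔ (x ∨ x)) ∧ z = N ∧ 1 = N

N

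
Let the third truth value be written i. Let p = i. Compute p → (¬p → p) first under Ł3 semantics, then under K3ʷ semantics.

In Ł3: ¬p = ¬i = i
¬p → p = i → i = true  [min(1, 1−½+½)]
p → (¬p → p) = i → true = true
In K3ʷ: ¬p = ¬i = i
¬p → p = i → i = i  [any arg is the third value ⇒ result is the third value]
p → (¬p → p) = i → i = i
They differ because Ł3 and K3ʷ treat i differently under the binary connectives.

true; i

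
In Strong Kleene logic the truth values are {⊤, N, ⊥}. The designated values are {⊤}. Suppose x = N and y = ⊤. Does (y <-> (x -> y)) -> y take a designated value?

x -> y = N -> ⊤ = ⊤  [~N | ⊤]
y <-> (x -> y) = ⊤ <-> ⊤ = ⊤
(y <-> (x -> y)) -> y = ⊤ -> ⊤ = ⊤
⊤ ∈ {⊤}.

Yes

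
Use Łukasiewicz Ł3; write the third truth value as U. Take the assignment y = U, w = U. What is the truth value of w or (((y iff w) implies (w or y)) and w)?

y iff w = U iff U = ⊤  [1 − |½−½|]
w or y = U or U = U
(y iff w) implies (w or y) = ⊤ implies U = U
((y iff w) implies (w or y)) and w = U and U = U
w or (((y iff w) implies (w or y)) and w) = U or U = U

U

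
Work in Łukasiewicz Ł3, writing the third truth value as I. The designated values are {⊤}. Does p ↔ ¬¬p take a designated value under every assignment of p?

Every assignment of p over {⊤, I, ⊥} gives a value in {⊤}.
In particular, with p=I: p ↔ ¬¬p = ⊤.

Yes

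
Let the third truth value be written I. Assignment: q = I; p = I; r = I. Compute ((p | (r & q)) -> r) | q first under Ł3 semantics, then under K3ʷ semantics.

In Ł3: r & q = I & I = I
p | (r & q) = I | I = I
(p | (r & q)) -> r = I -> I = True  [min(1, 1−½+½)]
((p | (r & q)) -> r) | q = True | I = True
In K3ʷ: r & q = I & I = I
p | (r & q) = I | I = I
(p | (r & q)) -> r = I -> I = I  [any arg is the third value ⇒ result is the third value]
((p | (r & q)) -> r) | q = I | I = I
They differ because Ł3 and K3ʷ treat I differently under the binary connectives.

True; I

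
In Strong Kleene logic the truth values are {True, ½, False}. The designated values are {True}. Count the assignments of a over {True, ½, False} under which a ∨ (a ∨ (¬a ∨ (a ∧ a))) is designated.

2

a=True: True ✓
a=½: ½ ·
a=False: True ✓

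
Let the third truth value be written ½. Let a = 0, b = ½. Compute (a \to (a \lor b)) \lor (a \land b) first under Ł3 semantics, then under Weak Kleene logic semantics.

In Ł3: a \lor b = 0 \lor ½ = ½
a \to (a \lor b) = 0 \to ½ = 1  [min(1, 1−0+½)]
a \land b = 0 \land ½ = 0
(a \to (a \lor b)) \lor (a \land b) = 1 \lor 0 = 1
In Weak Kleene logic: a \lor b = 0 \lor ½ = ½
a \to (a \lor b) = 0 \to ½ = ½  [any arg is the third value ⇒ result is the third value]
a \land b = 0 \land ½ = ½
(a \to (a \lor b)) \lor (a \land b) = ½ \lor ½ = ½
They differ because Ł3 and Weak Kleene logic treat ½ differently under the binary connectives.

1; ½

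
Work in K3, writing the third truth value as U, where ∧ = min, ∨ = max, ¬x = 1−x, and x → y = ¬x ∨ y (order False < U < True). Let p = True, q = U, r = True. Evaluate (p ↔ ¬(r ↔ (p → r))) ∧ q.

p → r = True → True = True
r ↔ (p → r) = True ↔ True = True
¬(r ↔ (p → r)) = ¬True = False
p ↔ ¬(r ↔ (p → r)) = True ↔ False = False
(p ↔ ¬(r ↔ (p → r))) ∧ q = False ∧ U = False

False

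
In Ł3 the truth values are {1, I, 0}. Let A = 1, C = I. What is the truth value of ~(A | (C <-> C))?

0

C <-> C = I <-> I = 1  [1 − |½−½|]
A | (C <-> C) = 1 | 1 = 1
~(A | (C <-> C)) = ~1 = 0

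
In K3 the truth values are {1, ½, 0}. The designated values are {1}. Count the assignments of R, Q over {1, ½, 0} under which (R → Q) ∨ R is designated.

7

Of the 9 assignments, 7 give a value in {1}.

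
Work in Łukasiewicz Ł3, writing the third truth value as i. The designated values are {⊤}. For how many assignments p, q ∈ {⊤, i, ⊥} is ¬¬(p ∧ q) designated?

1

Designated under: (p=⊤, q=⊤).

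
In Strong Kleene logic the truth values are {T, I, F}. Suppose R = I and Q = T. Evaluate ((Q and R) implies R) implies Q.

Q and R = T and I = I
(Q and R) implies R = I implies I = I  [not I or I]
((Q and R) implies R) implies Q = I implies T = T

T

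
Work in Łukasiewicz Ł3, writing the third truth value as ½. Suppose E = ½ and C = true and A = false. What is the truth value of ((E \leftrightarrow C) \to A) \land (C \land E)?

E \leftrightarrow C = ½ \leftrightarrow true = ½  [1 − |½−1|]
(E \leftrightarrow C) \to A = ½ \to false = ½
C \land E = true \land ½ = ½
((E \leftrightarrow C) \to A) \land (C \land E) = ½ \land ½ = ½

½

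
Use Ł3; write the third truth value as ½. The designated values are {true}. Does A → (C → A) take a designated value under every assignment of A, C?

Every assignment of A, C over {true, ½, false} gives a value in {true}.
In particular, with A=½, C=½: A → (C → A) = true.

Yes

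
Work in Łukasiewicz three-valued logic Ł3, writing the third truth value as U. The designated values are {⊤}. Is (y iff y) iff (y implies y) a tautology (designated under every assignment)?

Every assignment of y over {⊤, U, ⊥} gives a value in {⊤}.
In particular, with y=U: (y iff y) iff (y implies y) = ⊤.

Yes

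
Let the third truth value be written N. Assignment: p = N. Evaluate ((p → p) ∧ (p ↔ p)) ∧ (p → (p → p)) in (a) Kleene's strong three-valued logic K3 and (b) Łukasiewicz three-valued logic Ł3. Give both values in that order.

In Kleene's strong three-valued logic K3: p → p = N → N = N  [¬N ∨ N]
p ↔ p = N ↔ N = N
(p → p) ∧ (p ↔ p) = N ∧ N = N
p → p = N → N = N
p → (p → p) = N → N = N
((p → p) ∧ (p ↔ p)) ∧ (p → (p → p)) = N ∧ N = N
In Łukasiewicz three-valued logic Ł3: p → p = N → N = 1  [min(1, 1−½+½)]
p ↔ p = N ↔ N = 1
(p → p) ∧ (p ↔ p) = 1 ∧ 1 = 1
p → p = N → N = 1
p → (p → p) = N → 1 = 1
((p → p) ∧ (p ↔ p)) ∧ (p → (p → p)) = 1 ∧ 1 = 1
They differ because Kleene's strong three-valued logic K3 and Łukasiewicz three-valued logic Ł3 treat N differently under implication.

N; 1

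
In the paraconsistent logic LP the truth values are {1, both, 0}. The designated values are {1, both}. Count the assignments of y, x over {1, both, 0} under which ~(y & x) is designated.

Of the 9 assignments, 8 give a value in {1, both}.

8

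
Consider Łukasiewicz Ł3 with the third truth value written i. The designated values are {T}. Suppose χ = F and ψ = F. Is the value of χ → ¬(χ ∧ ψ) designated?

Yes

χ ∧ ψ = F ∧ F = F
¬(χ ∧ ψ) = ¬F = T
χ → ¬(χ ∧ ψ) = F → T = T
T ∈ {T}.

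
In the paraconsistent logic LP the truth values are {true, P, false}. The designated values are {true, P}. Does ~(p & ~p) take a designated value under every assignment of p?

Yes

Every assignment of p over {true, P, false} gives a value in {true, P}.
In particular, with p=P: ~(p & ~p) = P.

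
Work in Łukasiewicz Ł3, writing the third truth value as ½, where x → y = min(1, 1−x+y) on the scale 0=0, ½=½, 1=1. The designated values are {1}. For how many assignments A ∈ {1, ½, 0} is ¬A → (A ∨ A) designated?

A=1: 1 ✓
A=½: 1 ✓
A=0: 0 ·

2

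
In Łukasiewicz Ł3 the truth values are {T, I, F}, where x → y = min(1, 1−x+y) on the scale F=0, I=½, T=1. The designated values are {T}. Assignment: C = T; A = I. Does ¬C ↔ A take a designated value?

¬C = ¬T = F
¬C ↔ A = F ↔ I = I  [1 − |0−½|]
I ∉ {T}.

No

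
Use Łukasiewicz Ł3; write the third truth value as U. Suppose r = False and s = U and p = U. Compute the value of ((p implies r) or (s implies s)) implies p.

p implies r = U implies False = U  [min(1, 1−½+0)]
s implies s = U implies U = True
(p implies r) or (s implies s) = U or True = True
((p implies r) or (s implies s)) implies p = True implies U = U

U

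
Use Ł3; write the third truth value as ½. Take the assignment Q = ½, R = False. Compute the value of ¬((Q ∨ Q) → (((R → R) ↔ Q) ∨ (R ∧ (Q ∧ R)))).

Q ∨ Q = ½ ∨ ½ = ½
R → R = False → False = True
(R → R) ↔ Q = True ↔ ½ = ½
Q ∧ R = ½ ∧ False = False
R ∧ (Q ∧ R) = False ∧ False = False
((R → R) ↔ Q) ∨ (R ∧ (Q ∧ R)) = ½ ∨ False = ½
(Q ∨ Q) → (((R → R) ↔ Q) ∨ (R ∧ (Q ∧ R))) = ½ → ½ = True
¬((Q ∨ Q) → (((R → R) ↔ Q) ∨ (R ∧ (Q ∧ R)))) = ¬True = False

False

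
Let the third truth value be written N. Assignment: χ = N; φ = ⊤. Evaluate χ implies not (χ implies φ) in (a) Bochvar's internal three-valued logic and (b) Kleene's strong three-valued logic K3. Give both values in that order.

N; N

In Bochvar's internal three-valued logic: χ implies φ = N implies ⊤ = N
not (χ implies φ) = not N = N
χ implies not (χ implies φ) = N implies N = N
In Kleene's strong three-valued logic K3: χ implies φ = N implies ⊤ = ⊤  [not N or ⊤]
not (χ implies φ) = not ⊤ = ⊥
χ implies not (χ implies φ) = N implies ⊥ = N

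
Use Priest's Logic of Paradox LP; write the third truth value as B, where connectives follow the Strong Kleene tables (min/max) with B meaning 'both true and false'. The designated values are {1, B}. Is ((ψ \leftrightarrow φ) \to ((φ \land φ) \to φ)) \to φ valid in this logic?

Countermodel: ψ=1, φ=0 gives 0, which is not designated.

No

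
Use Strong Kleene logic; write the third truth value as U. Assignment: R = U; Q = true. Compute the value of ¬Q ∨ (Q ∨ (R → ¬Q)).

¬Q = ¬true = false
¬Q = ¬true = false
R → ¬Q = U → false = U  [¬U ∨ false]
Q ∨ (R → ¬Q) = true ∨ U = true
¬Q ∨ (Q ∨ (R → ¬Q)) = false ∨ true = true

true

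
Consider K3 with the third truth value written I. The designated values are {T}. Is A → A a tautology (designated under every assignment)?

No

Countermodel: A=I gives I, which is not designated.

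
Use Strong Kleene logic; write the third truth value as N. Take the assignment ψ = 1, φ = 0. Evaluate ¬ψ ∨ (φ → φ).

¬ψ = ¬1 = 0
φ → φ = 0 → 0 = 1
¬ψ ∨ (φ → φ) = 0 ∨ 1 = 1

1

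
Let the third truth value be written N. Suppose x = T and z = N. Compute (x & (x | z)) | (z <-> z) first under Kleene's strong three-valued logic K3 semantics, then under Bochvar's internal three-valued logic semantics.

In Kleene's strong three-valued logic K3: x | z = T | N = T
x & (x | z) = T & T = T
z <-> z = N <-> N = N
(x & (x | z)) | (z <-> z) = T | N = T
In Bochvar's internal three-valued logic: x | z = T | N = N
x & (x | z) = T & N = N
z <-> z = N <-> N = N
(x & (x | z)) | (z <-> z) = N | N = N
They differ because Kleene's strong three-valued logic K3 and Bochvar's internal three-valued logic treat N differently under the binary connectives.

T; N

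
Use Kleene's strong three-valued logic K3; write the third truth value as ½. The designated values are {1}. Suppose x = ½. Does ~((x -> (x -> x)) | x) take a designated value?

x -> x = ½ -> ½ = ½
x -> (x -> x) = ½ -> ½ = ½
(x -> (x -> x)) | x = ½ | ½ = ½
~((x -> (x -> x)) | x) = ~½ = ½
½ ∉ {1}.

No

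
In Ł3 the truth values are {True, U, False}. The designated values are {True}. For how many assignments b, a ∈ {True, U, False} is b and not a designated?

1

Designated under: (b=True, a=False).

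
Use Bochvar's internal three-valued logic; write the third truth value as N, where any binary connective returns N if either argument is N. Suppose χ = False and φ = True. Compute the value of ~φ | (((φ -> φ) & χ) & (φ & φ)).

~φ = ~True = False
φ -> φ = True -> True = True
(φ -> φ) & χ = True & False = False
φ & φ = True & True = True
((φ -> φ) & χ) & (φ & φ) = False & True = False
~φ | (((φ -> φ) & χ) & (φ & φ)) = False | False = False

False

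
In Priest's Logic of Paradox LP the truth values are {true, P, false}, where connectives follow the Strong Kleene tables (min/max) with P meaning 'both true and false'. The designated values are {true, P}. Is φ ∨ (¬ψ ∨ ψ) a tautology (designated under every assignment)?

Yes

Every assignment of φ, ψ over {true, P, false} gives a value in {true, P}.
In particular, with φ=P, ψ=P: φ ∨ (¬ψ ∨ ψ) = P.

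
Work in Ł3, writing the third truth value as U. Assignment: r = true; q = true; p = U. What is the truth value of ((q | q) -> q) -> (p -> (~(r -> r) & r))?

q | q = true | true = true
(q | q) -> q = true -> true = true
r -> r = true -> true = true
~(r -> r) = ~true = false
~(r -> r) & r = false & true = false
p -> (~(r -> r) & r) = U -> false = U  [min(1, 1−½+0)]
((q | q) -> q) -> (p -> (~(r -> r) & r)) = true -> U = U

U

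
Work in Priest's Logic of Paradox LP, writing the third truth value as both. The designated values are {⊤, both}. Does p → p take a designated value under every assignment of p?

Yes

Every assignment of p over {⊤, both, ⊥} gives a value in {⊤, both}.
In particular, with p=both: p → p = both.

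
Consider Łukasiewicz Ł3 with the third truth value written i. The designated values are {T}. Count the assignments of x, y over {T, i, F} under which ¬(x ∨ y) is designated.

Designated under: (x=F, y=F).

1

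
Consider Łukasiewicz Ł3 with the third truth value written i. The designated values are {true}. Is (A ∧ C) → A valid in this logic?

Yes

Every assignment of A, C over {true, i, false} gives a value in {true}.
In particular, with A=i, C=i: (A ∧ C) → A = true.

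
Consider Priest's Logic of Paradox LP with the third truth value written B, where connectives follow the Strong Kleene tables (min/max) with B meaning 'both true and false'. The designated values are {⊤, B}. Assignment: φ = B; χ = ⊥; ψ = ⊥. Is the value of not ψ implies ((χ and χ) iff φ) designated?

Yes

not ψ = not ⊥ = ⊤
χ and χ = ⊥ and ⊥ = ⊥
(χ and χ) iff φ = ⊥ iff B = B
not ψ implies ((χ and χ) iff φ) = ⊤ implies B = B  [not ⊤ or B]
B ∈ {⊤, B}.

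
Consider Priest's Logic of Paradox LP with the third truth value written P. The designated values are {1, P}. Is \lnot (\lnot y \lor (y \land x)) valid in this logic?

Countermodel: y=1, x=1 gives 0, which is not designated.

No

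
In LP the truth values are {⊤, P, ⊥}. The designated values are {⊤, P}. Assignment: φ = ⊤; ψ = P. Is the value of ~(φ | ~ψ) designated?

No

~ψ = ~P = P
φ | ~ψ = ⊤ | P = ⊤
~(φ | ~ψ) = ~⊤ = ⊥
⊥ ∉ {⊤, P}.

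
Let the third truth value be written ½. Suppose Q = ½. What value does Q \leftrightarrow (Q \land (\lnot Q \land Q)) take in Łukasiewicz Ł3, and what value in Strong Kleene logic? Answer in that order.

In Łukasiewicz Ł3: \lnot Q = \lnot ½ = ½
\lnot Q \land Q = ½ \land ½ = ½
Q \land (\lnot Q \land Q) = ½ \land ½ = ½
Q \leftrightarrow (Q \land (\lnot Q \land Q)) = ½ \leftrightarrow ½ = ⊤  [1 − |½−½|]
In Strong Kleene logic: \lnot Q = \lnot ½ = ½
\lnot Q \land Q = ½ \land ½ = ½
Q \land (\lnot Q \land Q) = ½ \land ½ = ½
Q \leftrightarrow (Q \land (\lnot Q \land Q)) = ½ \leftrightarrow ½ = ½
They differ because Łukasiewicz Ł3 and Strong Kleene logic treat ½ differently under implication.

⊤; ½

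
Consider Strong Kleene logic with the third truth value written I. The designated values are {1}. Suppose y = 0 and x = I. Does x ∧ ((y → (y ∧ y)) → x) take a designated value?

y ∧ y = 0 ∧ 0 = 0
y → (y ∧ y) = 0 → 0 = 1
(y → (y ∧ y)) → x = 1 → I = I
x ∧ ((y → (y ∧ y)) → x) = I ∧ I = I
I ∉ {1}.

No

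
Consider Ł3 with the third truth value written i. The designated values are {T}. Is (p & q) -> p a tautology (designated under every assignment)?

Every assignment of p, q over {T, i, F} gives a value in {T}.
In particular, with p=i, q=i: (p & q) -> p = T.

Yes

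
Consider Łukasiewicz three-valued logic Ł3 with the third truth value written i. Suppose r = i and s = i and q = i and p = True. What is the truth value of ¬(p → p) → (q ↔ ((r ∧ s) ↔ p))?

p → p = True → True = True
¬(p → p) = ¬True = False
r ∧ s = i ∧ i = i
(r ∧ s) ↔ p = i ↔ True = i  [1 − |½−1|]
q ↔ ((r ∧ s) ↔ p) = i ↔ i = True
¬(p → p) → (q ↔ ((r ∧ s) ↔ p)) = False → True = True

True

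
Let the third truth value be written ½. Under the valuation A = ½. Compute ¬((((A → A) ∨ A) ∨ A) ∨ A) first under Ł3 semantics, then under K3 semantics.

False; ½

In Ł3: A → A = ½ → ½ = True
(A → A) ∨ A = True ∨ ½ = True
((A → A) ∨ A) ∨ A = True ∨ ½ = True
(((A → A) ∨ A) ∨ A) ∨ A = True ∨ ½ = True
¬((((A → A) ∨ A) ∨ A) ∨ A) = ¬True = False
In K3: A → A = ½ → ½ = ½  [¬½ ∨ ½]
(A → A) ∨ A = ½ ∨ ½ = ½
((A → A) ∨ A) ∨ A = ½ ∨ ½ = ½
(((A → A) ∨ A) ∨ A) ∨ A = ½ ∨ ½ = ½
¬((((A → A) ∨ A) ∨ A) ∨ A) = ¬½ = ½
They differ because Ł3 and K3 treat ½ differently under implication.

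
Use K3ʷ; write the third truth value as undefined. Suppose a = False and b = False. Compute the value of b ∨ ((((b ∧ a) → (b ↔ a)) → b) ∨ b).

b ∧ a = False ∧ False = False
b ↔ a = False ↔ False = True
(b ∧ a) → (b ↔ a) = False → True = True
((b ∧ a) → (b ↔ a)) → b = True → False = False
(((b ∧ a) → (b ↔ a)) → b) ∨ b = False ∨ False = False
b ∨ ((((b ∧ a) → (b ↔ a)) → b) ∨ b) = False ∨ False = False

False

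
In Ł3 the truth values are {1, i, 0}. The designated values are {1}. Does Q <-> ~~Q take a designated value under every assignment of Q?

Yes

Every assignment of Q over {1, i, 0} gives a value in {1}.
In particular, with Q=i: Q <-> ~~Q = 1.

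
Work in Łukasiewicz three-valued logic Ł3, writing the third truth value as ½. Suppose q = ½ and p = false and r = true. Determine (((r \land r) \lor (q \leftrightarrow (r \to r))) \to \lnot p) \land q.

r \land r = true \land true = true
r \to r = true \to true = true
q \leftrightarrow (r \to r) = ½ \leftrightarrow true = ½  [1 − |½−1|]
(r \land r) \lor (q \leftrightarrow (r \to r)) = true \lor ½ = true
\lnot p = \lnot false = true
((r \land r) \lor (q \leftrightarrow (r \to r))) \to \lnot p = true \to true = true
(((r \land r) \lor (q \leftrightarrow (r \to r))) \to \lnot p) \land q = true \land ½ = ½

½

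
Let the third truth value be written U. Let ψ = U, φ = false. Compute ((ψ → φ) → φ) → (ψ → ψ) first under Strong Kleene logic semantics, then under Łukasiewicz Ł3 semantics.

U; true

In Strong Kleene logic: ψ → φ = U → false = U
(ψ → φ) → φ = U → false = U
ψ → ψ = U → U = U
((ψ → φ) → φ) → (ψ → ψ) = U → U = U
In Łukasiewicz Ł3: ψ → φ = U → false = U  [min(1, 1−½+0)]
(ψ → φ) → φ = U → false = U
ψ → ψ = U → U = true
((ψ → φ) → φ) → (ψ → ψ) = U → true = true
They differ because Strong Kleene logic and Łukasiewicz Ł3 treat U differently under implication.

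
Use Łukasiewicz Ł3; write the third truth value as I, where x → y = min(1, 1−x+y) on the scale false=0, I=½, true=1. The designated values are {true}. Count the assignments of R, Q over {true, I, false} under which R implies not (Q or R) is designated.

Of the 9 assignments, 5 give a value in {true}.

5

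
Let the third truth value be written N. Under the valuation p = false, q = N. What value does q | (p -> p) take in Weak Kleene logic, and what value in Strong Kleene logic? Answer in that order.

In Weak Kleene logic: p -> p = false -> false = true
q | (p -> p) = N | true = N
In Strong Kleene logic: p -> p = false -> false = true
q | (p -> p) = N | true = true
They differ because Weak Kleene logic and Strong Kleene logic treat N differently under the binary connectives.

N; true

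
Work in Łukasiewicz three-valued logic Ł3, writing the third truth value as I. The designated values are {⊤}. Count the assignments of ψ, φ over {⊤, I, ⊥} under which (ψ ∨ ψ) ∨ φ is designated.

Of the 9 assignments, 5 give a value in {⊤}.

5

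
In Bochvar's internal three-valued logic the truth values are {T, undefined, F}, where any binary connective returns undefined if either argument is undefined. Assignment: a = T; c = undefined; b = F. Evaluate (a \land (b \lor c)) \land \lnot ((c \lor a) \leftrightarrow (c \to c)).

b \lor c = F \lor undefined = undefined
a \land (b \lor c) = T \land undefined = undefined
c \lor a = undefined \lor T = undefined
c \to c = undefined \to undefined = undefined
(c \lor a) \leftrightarrow (c \to c) = undefined \leftrightarrow undefined = undefined
\lnot ((c \lor a) \leftrightarrow (c \to c)) = \lnot undefined = undefined
(a \land (b \lor c)) \land \lnot ((c \lor a) \leftrightarrow (c \to c)) = undefined \land undefined = undefined

undefined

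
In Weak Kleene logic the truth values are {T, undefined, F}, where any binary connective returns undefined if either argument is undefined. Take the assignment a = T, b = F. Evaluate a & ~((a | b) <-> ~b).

a | b = T | F = T
~b = ~F = T
(a | b) <-> ~b = T <-> T = T
~((a | b) <-> ~b) = ~T = F
a & ~((a | b) <-> ~b) = T & F = F

F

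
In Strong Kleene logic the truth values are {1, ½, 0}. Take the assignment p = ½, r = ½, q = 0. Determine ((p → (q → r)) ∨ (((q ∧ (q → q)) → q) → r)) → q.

q → r = 0 → ½ = 1  [¬0 ∨ ½]
p → (q → r) = ½ → 1 = 1
q → q = 0 → 0 = 1
q ∧ (q → q) = 0 ∧ 1 = 0
(q ∧ (q → q)) → q = 0 → 0 = 1
((q ∧ (q → q)) → q) → r = 1 → ½ = ½
(p → (q → r)) ∨ (((q ∧ (q → q)) → q) → r) = 1 ∨ ½ = 1
((p → (q → r)) ∨ (((q ∧ (q → q)) → q) → r)) → q = 1 → 0 = 0

0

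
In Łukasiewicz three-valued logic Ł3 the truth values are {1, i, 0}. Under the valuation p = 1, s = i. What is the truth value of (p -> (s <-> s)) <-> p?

1

s <-> s = i <-> i = 1  [1 − |½−½|]
p -> (s <-> s) = 1 -> 1 = 1
(p -> (s <-> s)) <-> p = 1 <-> 1 = 1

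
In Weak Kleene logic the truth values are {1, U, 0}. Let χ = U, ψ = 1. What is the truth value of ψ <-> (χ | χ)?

χ | χ = U | U = U
ψ <-> (χ | χ) = 1 <-> U = U

U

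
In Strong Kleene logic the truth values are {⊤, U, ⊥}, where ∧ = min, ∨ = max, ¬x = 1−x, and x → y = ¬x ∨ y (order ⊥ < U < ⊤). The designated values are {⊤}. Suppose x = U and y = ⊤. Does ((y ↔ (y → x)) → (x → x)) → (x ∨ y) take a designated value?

y → x = ⊤ → U = U  [¬⊤ ∨ U]
y ↔ (y → x) = ⊤ ↔ U = U
x → x = U → U = U
(y ↔ (y → x)) → (x → x) = U → U = U
x ∨ y = U ∨ ⊤ = ⊤
((y ↔ (y → x)) → (x → x)) → (x ∨ y) = U → ⊤ = ⊤
⊤ ∈ {⊤}.

Yes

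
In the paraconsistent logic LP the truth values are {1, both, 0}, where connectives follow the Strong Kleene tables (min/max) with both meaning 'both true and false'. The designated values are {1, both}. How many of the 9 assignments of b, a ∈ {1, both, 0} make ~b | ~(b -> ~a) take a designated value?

Of the 9 assignments, 8 give a value in {1, both}.

8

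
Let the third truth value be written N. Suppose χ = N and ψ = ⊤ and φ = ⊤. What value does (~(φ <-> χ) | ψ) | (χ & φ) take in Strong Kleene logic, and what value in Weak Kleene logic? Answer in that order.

⊤; N

In Strong Kleene logic: φ <-> χ = ⊤ <-> N = N
~(φ <-> χ) = ~N = N
~(φ <-> χ) | ψ = N | ⊤ = ⊤
χ & φ = N & ⊤ = N
(~(φ <-> χ) | ψ) | (χ & φ) = ⊤ | N = ⊤
In Weak Kleene logic: φ <-> χ = ⊤ <-> N = N
~(φ <-> χ) = ~N = N
~(φ <-> χ) | ψ = N | ⊤ = N
χ & φ = N & ⊤ = N
(~(φ <-> χ) | ψ) | (χ & φ) = N | N = N
They differ because Strong Kleene logic and Weak Kleene logic treat N differently under the binary connectives.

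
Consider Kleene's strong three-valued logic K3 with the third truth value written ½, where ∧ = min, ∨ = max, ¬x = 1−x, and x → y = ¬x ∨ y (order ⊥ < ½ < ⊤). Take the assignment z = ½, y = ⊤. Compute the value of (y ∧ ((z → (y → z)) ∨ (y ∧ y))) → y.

y → z = ⊤ → ½ = ½  [¬⊤ ∨ ½]
z → (y → z) = ½ → ½ = ½
y ∧ y = ⊤ ∧ ⊤ = ⊤
(z → (y → z)) ∨ (y ∧ y) = ½ ∨ ⊤ = ⊤
y ∧ ((z → (y → z)) ∨ (y ∧ y)) = ⊤ ∧ ⊤ = ⊤
(y ∧ ((z → (y → z)) ∨ (y ∧ y))) → y = ⊤ → ⊤ = ⊤

⊤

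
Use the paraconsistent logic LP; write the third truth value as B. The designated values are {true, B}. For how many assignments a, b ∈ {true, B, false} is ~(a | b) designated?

4

Designated under: (a=B, b=B); (a=B, b=false); (a=false, b=B); (a=false, b=false).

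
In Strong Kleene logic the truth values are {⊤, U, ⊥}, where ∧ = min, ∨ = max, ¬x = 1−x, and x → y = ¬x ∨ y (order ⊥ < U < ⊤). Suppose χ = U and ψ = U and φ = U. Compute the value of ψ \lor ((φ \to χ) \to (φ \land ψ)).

U

φ \to χ = U \to U = U
φ \land ψ = U \land U = U
(φ \to χ) \to (φ \land ψ) = U \to U = U
ψ \lor ((φ \to χ) \to (φ \land ψ)) = U \lor U = U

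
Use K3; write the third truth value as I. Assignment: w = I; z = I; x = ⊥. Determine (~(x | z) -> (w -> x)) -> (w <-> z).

I

x | z = ⊥ | I = I
~(x | z) = ~I = I
w -> x = I -> ⊥ = I
~(x | z) -> (w -> x) = I -> I = I
w <-> z = I <-> I = I
(~(x | z) -> (w -> x)) -> (w <-> z) = I -> I = I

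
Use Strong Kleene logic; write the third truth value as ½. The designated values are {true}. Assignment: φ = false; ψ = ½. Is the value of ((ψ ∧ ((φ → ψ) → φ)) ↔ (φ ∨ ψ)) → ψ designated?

No

φ → ψ = false → ½ = true  [¬false ∨ ½]
(φ → ψ) → φ = true → false = false
ψ ∧ ((φ → ψ) → φ) = ½ ∧ false = false
φ ∨ ψ = false ∨ ½ = ½
(ψ ∧ ((φ → ψ) → φ)) ↔ (φ ∨ ψ) = false ↔ ½ = ½
((ψ ∧ ((φ → ψ) → φ)) ↔ (φ ∨ ψ)) → ψ = ½ → ½ = ½
½ ∉ {true}.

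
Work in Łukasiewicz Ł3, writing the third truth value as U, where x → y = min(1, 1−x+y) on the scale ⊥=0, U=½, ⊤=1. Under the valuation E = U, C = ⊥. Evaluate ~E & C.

⊥

~E = ~U = U
~E & C = U & ⊥ = ⊥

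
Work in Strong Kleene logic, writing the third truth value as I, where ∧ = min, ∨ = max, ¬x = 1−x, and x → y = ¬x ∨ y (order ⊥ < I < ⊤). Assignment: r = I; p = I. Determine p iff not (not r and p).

not r = not I = I
not r and p = I and I = I
not (not r and p) = not I = I
p iff not (not r and p) = I iff I = I

I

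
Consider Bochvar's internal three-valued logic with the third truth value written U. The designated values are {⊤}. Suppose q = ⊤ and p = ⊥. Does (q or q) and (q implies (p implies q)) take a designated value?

Yes

q or q = ⊤ or ⊤ = ⊤
p implies q = ⊥ implies ⊤ = ⊤
q implies (p implies q) = ⊤ implies ⊤ = ⊤
(q or q) and (q implies (p implies q)) = ⊤ and ⊤ = ⊤
⊤ ∈ {⊤}.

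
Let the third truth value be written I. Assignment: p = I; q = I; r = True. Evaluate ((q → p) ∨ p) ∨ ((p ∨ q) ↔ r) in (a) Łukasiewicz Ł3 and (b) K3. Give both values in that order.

In Łukasiewicz Ł3: q → p = I → I = True
(q → p) ∨ p = True ∨ I = True
p ∨ q = I ∨ I = I
(p ∨ q) ↔ r = I ↔ True = I
((q → p) ∨ p) ∨ ((p ∨ q) ↔ r) = True ∨ I = True
In K3: q → p = I → I = I  [¬I ∨ I]
(q → p) ∨ p = I ∨ I = I
p ∨ q = I ∨ I = I
(p ∨ q) ↔ r = I ↔ True = I
((q → p) ∨ p) ∨ ((p ∨ q) ↔ r) = I ∨ I = I
They differ because Łukasiewicz Ł3 and K3 treat I differently under implication.

True; I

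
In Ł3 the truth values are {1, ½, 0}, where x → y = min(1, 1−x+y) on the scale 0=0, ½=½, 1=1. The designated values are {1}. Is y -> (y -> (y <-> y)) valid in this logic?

Every assignment of y over {1, ½, 0} gives a value in {1}.
In particular, with y=½: y -> (y -> (y <-> y)) = 1.

Yes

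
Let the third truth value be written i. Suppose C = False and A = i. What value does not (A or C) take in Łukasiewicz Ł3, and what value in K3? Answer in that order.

In Łukasiewicz Ł3: A or C = i or False = i
not (A or C) = not i = i
In K3: A or C = i or False = i
not (A or C) = not i = i

i; i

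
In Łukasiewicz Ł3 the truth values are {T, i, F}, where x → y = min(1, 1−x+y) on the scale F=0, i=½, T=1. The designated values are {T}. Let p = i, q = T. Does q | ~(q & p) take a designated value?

q & p = T & i = i
~(q & p) = ~i = i
q | ~(q & p) = T | i = T
T ∈ {T}.

Yes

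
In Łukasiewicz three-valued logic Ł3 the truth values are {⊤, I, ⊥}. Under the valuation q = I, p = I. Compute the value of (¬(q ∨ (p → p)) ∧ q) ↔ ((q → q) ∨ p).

⊥

p → p = I → I = ⊤
q ∨ (p → p) = I ∨ ⊤ = ⊤
¬(q ∨ (p → p)) = ¬⊤ = ⊥
¬(q ∨ (p → p)) ∧ q = ⊥ ∧ I = ⊥
q → q = I → I = ⊤
(q → q) ∨ p = ⊤ ∨ I = ⊤
(¬(q ∨ (p → p)) ∧ q) ↔ ((q → q) ∨ p) = ⊥ ↔ ⊤ = ⊥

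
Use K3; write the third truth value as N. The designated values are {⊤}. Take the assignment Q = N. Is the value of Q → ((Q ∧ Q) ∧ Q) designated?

Q ∧ Q = N ∧ N = N
(Q ∧ Q) ∧ Q = N ∧ N = N
Q → ((Q ∧ Q) ∧ Q) = N → N = N  [¬N ∨ N]
N ∉ {⊤}.

No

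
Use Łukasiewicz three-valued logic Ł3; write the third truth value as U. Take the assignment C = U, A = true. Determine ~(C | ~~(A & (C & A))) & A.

C & A = U & true = U
A & (C & A) = true & U = U
~(A & (C & A)) = ~U = U
~~(A & (C & A)) = ~U = U
C | ~~(A & (C & A)) = U | U = U
~(C | ~~(A & (C & A))) = ~U = U
~(C | ~~(A & (C & A))) & A = U & true = U

U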